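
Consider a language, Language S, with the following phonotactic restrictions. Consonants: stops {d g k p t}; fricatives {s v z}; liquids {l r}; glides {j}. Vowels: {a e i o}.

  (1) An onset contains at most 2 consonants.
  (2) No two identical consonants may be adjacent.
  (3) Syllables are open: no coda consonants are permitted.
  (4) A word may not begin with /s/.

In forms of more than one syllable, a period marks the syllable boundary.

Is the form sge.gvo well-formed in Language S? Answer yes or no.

no

sge.gvo — violates constraint 4: word begins with /s/ → ill-formed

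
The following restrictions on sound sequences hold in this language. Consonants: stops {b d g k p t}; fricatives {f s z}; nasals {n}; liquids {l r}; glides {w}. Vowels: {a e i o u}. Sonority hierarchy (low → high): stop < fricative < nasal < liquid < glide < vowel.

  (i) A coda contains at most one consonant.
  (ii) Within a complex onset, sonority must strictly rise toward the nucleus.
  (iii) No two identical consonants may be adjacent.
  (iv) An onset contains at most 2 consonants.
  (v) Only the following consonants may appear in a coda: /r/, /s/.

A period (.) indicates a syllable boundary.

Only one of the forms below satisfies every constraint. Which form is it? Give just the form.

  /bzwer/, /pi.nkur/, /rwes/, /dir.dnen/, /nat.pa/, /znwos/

/rwes/

/bzwer/ — violates constraint (iv): syllable 1 onset /bzw/ has 3 consonants (> 2) → illicit
/pi.nkur/ — violates constraint (ii): syllable 2 onset /nk/: /n/ (nasal, 3) → /k/ (stop, 1) does not rise → illicit
/rwes/ — σ1 onset /rw/ (4→5 rises), coda /s/ ok → licit
/dir.dnen/ — violates constraint (v): syllable 2 coda contains /n/, which is not a licensed coda consonant → illicit
/nat.pa/ — violates constraint (v): syllable 1 coda contains /t/, which is not a licensed coda consonant → illicit
/znwos/ — violates constraint (iv): syllable 1 onset /znw/ has 3 consonants (> 2) → illicit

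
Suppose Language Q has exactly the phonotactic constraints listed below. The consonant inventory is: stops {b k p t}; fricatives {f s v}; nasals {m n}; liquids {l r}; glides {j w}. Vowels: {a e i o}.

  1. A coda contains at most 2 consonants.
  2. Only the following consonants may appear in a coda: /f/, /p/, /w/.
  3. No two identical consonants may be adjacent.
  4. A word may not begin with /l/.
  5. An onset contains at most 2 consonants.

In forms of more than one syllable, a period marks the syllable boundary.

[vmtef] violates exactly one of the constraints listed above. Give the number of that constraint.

[vmtef]: syllable 1 onset /vmt/ has 3 consonants (> 2).
This is a violation of constraint 5: "An onset contains at most 2 consonants."
The remaining constraints (1, 2, 3, 4) are satisfied.

5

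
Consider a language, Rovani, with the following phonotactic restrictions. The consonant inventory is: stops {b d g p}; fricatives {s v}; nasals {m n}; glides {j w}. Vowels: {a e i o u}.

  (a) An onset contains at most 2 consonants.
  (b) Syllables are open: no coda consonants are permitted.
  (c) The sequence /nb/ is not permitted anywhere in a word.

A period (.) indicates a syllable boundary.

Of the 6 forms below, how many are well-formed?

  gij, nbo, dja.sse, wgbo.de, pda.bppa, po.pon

gij — violates constraint (b): syllable 1 coda /j/ has 1 consonant (> 0) → ill-formed
nbo — violates constraint (c): contains banned sequence /nb/ → ill-formed
dja.sse — σ1 onset /dj/ (2C), coda /∅/ ok; σ2 onset /ss/ (2C), coda /∅/ ok → well-formed
wgbo.de — violates constraint (a): syllable 1 onset /wgb/ has 3 consonants (> 2) → ill-formed
pda.bppa — violates constraint (a): syllable 2 onset /bpp/ has 3 consonants (> 2) → ill-formed
po.pon — violates constraint (b): syllable 2 coda /n/ has 1 consonant (> 0) → ill-formed
Well-formed: dja.sse → 1.

1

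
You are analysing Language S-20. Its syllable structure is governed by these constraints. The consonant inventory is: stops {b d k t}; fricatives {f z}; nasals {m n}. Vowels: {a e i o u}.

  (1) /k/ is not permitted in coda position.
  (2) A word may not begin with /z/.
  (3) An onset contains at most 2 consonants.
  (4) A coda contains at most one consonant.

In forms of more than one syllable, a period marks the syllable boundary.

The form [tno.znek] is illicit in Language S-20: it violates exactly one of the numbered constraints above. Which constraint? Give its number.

1

[tno.znek]: syllable 2 coda contains /k/.
This is a violation of constraint 1: "/k/ is not permitted in coda position."
The remaining constraints (2, 3, 4) are satisfied.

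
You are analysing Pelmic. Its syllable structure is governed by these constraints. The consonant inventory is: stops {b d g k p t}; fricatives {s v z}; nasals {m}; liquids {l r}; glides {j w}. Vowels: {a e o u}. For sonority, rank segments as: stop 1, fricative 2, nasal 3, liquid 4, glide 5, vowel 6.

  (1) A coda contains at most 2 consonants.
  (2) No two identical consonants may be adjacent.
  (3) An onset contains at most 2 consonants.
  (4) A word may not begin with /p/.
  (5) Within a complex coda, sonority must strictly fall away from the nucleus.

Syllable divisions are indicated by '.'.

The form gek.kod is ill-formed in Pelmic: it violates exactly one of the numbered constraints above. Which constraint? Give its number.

2

gek.kod: adjacent identical consonants /kk/.
This is a violation of constraint 2: "No two identical consonants may be adjacent."
The remaining constraints (1, 3, 4, 5) are satisfied.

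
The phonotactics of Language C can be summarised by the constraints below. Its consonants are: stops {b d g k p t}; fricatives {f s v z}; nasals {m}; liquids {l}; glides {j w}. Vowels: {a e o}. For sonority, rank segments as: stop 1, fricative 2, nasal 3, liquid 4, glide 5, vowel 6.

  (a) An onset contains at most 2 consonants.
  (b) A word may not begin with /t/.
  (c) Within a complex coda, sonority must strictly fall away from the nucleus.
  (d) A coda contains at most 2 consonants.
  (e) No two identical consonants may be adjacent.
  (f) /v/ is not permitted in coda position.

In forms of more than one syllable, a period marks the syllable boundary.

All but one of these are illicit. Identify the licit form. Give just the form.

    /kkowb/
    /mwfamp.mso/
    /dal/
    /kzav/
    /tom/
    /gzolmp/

/kkowb/ — violates constraint (e): adjacent identical consonants /kk/ → illicit
/mwfamp.mso/ — violates constraint (a): syllable 1 onset /mwf/ has 3 consonants (> 2) → illicit
/dal/ — σ1 onset /d/, coda /l/ ok → licit
/kzav/ — violates constraint (f): syllable 1 coda contains /v/ → illicit
/tom/ — violates constraint (b): word begins with /t/ → illicit
/gzolmp/ — violates constraint (d): syllable 1 coda /lmp/ has 3 consonants (> 2) → illicit

/dal/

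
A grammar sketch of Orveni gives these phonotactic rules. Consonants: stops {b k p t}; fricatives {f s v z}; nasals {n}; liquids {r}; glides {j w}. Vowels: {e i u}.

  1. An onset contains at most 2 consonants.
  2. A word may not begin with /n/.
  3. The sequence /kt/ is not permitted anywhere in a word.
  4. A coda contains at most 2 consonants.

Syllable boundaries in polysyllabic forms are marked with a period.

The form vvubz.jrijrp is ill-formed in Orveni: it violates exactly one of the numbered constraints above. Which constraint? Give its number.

vvubz.jrijrp: syllable 2 coda /jrp/ has 3 consonants (> 2).
This is a violation of constraint 4: "A coda contains at most 2 consonants."
The remaining constraints (1, 2, 3) are satisfied.

4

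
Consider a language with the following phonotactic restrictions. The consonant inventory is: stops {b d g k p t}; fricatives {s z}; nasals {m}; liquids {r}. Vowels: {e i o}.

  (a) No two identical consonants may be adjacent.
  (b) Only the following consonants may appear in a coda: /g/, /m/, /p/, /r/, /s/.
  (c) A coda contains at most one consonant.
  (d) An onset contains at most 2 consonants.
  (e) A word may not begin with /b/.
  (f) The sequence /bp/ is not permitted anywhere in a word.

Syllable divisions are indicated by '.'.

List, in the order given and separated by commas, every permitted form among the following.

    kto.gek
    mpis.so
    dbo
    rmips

kto.gek — violates constraint (b): syllable 2 coda contains /k/, which is not a licensed coda consonant → not permitted
mpis.so — violates constraint (a): adjacent identical consonants /ss/ → not permitted
dbo — σ1 onset /db/ (2C), coda /∅/ ok → permitted
rmips — violates constraint (c): syllable 1 coda /ps/ has 2 consonants (> 1) → not permitted

dbo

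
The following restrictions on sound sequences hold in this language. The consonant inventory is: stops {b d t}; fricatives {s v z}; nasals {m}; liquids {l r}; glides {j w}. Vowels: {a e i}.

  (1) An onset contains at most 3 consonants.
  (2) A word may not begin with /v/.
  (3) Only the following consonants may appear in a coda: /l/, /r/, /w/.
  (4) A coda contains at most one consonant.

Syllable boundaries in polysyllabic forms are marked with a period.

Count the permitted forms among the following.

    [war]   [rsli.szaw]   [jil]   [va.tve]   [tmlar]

[war] — σ1 onset /w/, coda /r/ ok → permitted
[rsli.szaw] — σ1 onset /rsl/ (3C), coda /∅/ ok; σ2 onset /sz/ (2C), coda /w/ ok → permitted
[jil] — σ1 onset /j/, coda /l/ ok → permitted
[va.tve] — violates constraint 2: word begins with /v/ → not permitted
[tmlar] — σ1 onset /tml/ (3C), coda /r/ ok → permitted
Permitted: [war], [rsli.szaw], [jil], [tmlar] → 4.

4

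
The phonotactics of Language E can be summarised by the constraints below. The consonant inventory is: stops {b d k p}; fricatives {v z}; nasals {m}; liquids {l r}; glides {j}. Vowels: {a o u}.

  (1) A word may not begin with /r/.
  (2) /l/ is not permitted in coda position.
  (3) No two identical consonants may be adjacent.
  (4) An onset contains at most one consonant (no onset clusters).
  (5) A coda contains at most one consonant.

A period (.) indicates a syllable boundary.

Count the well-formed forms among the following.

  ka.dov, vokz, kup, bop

3

ka.dov — σ1 onset /k/, coda /∅/ ok; σ2 onset /d/, coda /v/ ok → well-formed
vokz — violates constraint 5: syllable 1 coda /kz/ has 2 consonants (> 1) → ill-formed
kup — σ1 onset /k/, coda /p/ ok → well-formed
bop — σ1 onset /b/, coda /p/ ok → well-formed
Well-formed: ka.dov, kup, bop → 3.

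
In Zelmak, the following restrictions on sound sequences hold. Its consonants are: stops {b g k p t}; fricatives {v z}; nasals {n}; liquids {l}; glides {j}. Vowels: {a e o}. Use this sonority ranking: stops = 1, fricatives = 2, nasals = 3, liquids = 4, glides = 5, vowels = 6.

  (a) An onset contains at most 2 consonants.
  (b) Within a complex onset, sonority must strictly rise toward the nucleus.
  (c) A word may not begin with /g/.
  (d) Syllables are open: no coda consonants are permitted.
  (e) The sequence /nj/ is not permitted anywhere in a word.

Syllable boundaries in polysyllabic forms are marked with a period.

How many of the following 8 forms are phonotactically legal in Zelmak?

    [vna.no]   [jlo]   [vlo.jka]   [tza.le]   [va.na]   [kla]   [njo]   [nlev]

4

[vna.no] — σ1 onset /vn/ (2→3 rises), coda /∅/ ok; σ2 onset /n/, coda /∅/ ok → phonotactically legal
[jlo] — violates constraint (b): syllable 1 onset /jl/: /j/ (glide, 5) → /l/ (liquid, 4) does not rise → phonotactically illegal
[vlo.jka] — violates constraint (b): syllable 2 onset /jk/: /j/ (glide, 5) → /k/ (stop, 1) does not rise → phonotactically illegal
[tza.le] — σ1 onset /tz/ (1→2 rises), coda /∅/ ok; σ2 onset /l/, coda /∅/ ok → phonotactically legal
[va.na] — σ1 onset /v/, coda /∅/ ok; σ2 onset /n/, coda /∅/ ok → phonotactically legal
[kla] — σ1 onset /kl/ (1→4 rises), coda /∅/ ok → phonotactically legal
[njo] — violates constraint (e): contains banned sequence /nj/ → phonotactically illegal
[nlev] — violates constraint (d): syllable 1 coda /v/ has 1 consonant (> 0) → phonotactically illegal
Phonotactically legal: [vna.no], [tza.le], [va.na], [kla] → 4.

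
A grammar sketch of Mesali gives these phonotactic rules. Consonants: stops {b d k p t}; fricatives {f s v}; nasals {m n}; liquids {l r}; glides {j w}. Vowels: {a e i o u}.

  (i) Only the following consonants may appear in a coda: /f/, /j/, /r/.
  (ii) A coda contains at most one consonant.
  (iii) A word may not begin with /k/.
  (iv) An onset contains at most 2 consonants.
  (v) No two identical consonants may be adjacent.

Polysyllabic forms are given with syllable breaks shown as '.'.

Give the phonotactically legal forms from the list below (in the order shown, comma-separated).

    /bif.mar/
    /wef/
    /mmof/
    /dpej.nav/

/bif.mar/ — σ1 onset /b/, coda /f/ ok; σ2 onset /m/, coda /r/ ok → phonotactically legal
/wef/ — σ1 onset /w/, coda /f/ ok → phonotactically legal
/mmof/ — violates constraint (v): adjacent identical consonants /mm/ → phonotactically illegal
/dpej.nav/ — violates constraint (i): syllable 2 coda contains /v/, which is not a licensed coda consonant → phonotactically illegal

/bif.mar/, /wef/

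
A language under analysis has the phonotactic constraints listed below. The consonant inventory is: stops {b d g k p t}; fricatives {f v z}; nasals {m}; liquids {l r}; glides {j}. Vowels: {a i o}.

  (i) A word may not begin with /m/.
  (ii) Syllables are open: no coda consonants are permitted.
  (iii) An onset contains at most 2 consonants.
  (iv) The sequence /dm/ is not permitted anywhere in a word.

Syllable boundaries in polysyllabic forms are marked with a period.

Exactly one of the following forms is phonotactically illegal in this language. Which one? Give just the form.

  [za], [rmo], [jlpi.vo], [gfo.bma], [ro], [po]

[za] — σ1 onset /z/, coda /∅/ ok → phonotactically legal
[rmo] — σ1 onset /rm/ (2C), coda /∅/ ok → phonotactically legal
[jlpi.vo] — violates constraint (iii): syllable 1 onset /jlp/ has 3 consonants (> 2) → phonotactically illegal
[gfo.bma] — σ1 onset /gf/ (2C), coda /∅/ ok; σ2 onset /bm/ (2C), coda /∅/ ok → phonotactically legal
[ro] — σ1 onset /r/, coda /∅/ ok → phonotactically legal
[po] — σ1 onset /p/, coda /∅/ ok → phonotactically legal

[jlpi.vo]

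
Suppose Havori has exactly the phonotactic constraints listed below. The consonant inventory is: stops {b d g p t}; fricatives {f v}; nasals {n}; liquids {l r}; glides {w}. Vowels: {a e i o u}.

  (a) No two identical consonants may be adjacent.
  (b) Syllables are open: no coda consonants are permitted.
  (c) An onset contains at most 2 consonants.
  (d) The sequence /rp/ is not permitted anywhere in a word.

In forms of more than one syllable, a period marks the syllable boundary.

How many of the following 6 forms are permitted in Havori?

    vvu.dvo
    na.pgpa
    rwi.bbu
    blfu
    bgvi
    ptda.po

vvu.dvo — violates constraint (a): adjacent identical consonants /vv/ → not permitted
na.pgpa — violates constraint (c): syllable 2 onset /pgp/ has 3 consonants (> 2) → not permitted
rwi.bbu — violates constraint (a): adjacent identical consonants /bb/ → not permitted
blfu — violates constraint (c): syllable 1 onset /blf/ has 3 consonants (> 2) → not permitted
bgvi — violates constraint (c): syllable 1 onset /bgv/ has 3 consonants (> 2) → not permitted
ptda.po — violates constraint (c): syllable 1 onset /ptd/ has 3 consonants (> 2) → not permitted
No form is permitted → 0.

0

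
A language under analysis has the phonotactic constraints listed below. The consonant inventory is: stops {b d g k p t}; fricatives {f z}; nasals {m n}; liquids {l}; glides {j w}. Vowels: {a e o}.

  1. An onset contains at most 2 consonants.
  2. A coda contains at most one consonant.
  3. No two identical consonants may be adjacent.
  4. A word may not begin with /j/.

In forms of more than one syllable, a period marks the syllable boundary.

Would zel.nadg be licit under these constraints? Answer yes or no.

no

zel.nadg — violates constraint 2: syllable 2 coda /dg/ has 2 consonants (> 1) → illicit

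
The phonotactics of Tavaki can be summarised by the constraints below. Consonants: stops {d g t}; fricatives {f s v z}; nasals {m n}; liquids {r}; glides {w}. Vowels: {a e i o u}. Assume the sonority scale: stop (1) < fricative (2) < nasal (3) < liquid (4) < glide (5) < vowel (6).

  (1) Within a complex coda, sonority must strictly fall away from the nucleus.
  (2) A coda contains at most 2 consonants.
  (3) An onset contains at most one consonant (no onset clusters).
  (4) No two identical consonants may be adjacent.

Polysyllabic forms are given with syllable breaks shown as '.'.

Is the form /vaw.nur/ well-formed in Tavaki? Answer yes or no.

/vaw.nur/ — σ1 onset /v/, coda /w/ ok; σ2 onset /n/, coda /r/ ok → well-formed

yes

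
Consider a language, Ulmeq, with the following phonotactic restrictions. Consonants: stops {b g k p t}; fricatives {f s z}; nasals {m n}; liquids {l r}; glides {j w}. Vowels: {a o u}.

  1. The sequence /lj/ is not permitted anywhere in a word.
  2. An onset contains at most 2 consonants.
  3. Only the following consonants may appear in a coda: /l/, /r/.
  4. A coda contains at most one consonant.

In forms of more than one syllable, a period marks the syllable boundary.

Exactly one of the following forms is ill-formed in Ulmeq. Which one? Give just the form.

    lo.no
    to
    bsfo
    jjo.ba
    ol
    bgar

lo.no — σ1 onset /l/, coda /∅/ ok; σ2 onset /n/, coda /∅/ ok → well-formed
to — σ1 onset /t/, coda /∅/ ok → well-formed
bsfo — violates constraint 2: syllable 1 onset /bsf/ has 3 consonants (> 2) → ill-formed
jjo.ba — σ1 onset /jj/ (2C), coda /∅/ ok; σ2 onset /b/, coda /∅/ ok → well-formed
ol — σ1 onset /∅/, coda /l/ ok → well-formed
bgar — σ1 onset /bg/ (2C), coda /r/ ok → well-formed

bsfo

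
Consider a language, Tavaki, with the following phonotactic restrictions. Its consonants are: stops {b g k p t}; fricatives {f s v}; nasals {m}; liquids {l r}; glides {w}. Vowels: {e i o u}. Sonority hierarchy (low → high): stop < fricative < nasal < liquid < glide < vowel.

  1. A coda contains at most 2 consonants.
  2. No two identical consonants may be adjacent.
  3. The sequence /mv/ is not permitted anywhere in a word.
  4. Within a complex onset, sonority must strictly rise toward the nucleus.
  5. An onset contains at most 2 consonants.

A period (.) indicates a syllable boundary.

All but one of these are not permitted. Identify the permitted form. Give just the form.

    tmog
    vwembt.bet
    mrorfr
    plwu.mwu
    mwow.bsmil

tmog

tmog — σ1 onset /tm/ (1→3 rises), coda /g/ ok → permitted
vwembt.bet — violates constraint 1: syllable 1 coda /mbt/ has 3 consonants (> 2) → not permitted
mrorfr — violates constraint 1: syllable 1 coda /rfr/ has 3 consonants (> 2) → not permitted
plwu.mwu — violates constraint 5: syllable 1 onset /plw/ has 3 consonants (> 2) → not permitted
mwow.bsmil — violates constraint 5: syllable 2 onset /bsm/ has 3 consonants (> 2) → not permitted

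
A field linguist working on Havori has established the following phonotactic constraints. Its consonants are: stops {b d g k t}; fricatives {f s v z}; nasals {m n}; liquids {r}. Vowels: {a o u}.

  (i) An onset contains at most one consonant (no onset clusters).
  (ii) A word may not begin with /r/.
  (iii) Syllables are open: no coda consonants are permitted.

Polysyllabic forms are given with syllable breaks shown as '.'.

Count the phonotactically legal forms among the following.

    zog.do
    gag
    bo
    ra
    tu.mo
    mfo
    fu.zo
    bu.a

zog.do — violates constraint (iii): syllable 1 coda /g/ has 1 consonant (> 0) → phonotactically illegal
gag — violates constraint (iii): syllable 1 coda /g/ has 1 consonant (> 0) → phonotactically illegal
bo — σ1 onset /b/, coda /∅/ ok → phonotactically legal
ra — violates constraint (ii): word begins with /r/ → phonotactically illegal
tu.mo — σ1 onset /t/, coda /∅/ ok; σ2 onset /m/, coda /∅/ ok → phonotactically legal
mfo — violates constraint (i): syllable 1 onset /mf/ has 2 consonants (> 1) → phonotactically illegal
fu.zo — σ1 onset /f/, coda /∅/ ok; σ2 onset /z/, coda /∅/ ok → phonotactically legal
bu.a — σ1 onset /b/, coda /∅/ ok; σ2 onset /∅/, coda /∅/ ok → phonotactically legal
Phonotactically legal: bo, tu.mo, fu.zo, bu.a → 4.

4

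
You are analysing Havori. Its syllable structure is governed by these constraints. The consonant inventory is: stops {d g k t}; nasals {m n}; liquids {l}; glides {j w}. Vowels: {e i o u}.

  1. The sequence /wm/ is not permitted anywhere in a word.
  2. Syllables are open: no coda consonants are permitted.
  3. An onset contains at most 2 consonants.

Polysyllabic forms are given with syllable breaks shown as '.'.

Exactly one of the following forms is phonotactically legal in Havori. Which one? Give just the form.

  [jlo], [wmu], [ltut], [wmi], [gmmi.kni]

[jlo]

[jlo] — σ1 onset /jl/ (2C), coda /∅/ ok → phonotactically legal
[wmu] — violates constraint 1: contains banned sequence /wm/ → phonotactically illegal
[ltut] — violates constraint 2: syllable 1 coda /t/ has 1 consonant (> 0) → phonotactically illegal
[wmi] — violates constraint 1: contains banned sequence /wm/ → phonotactically illegal
[gmmi.kni] — violates constraint 3: syllable 1 onset /gmm/ has 3 consonants (> 2) → phonotactically illegal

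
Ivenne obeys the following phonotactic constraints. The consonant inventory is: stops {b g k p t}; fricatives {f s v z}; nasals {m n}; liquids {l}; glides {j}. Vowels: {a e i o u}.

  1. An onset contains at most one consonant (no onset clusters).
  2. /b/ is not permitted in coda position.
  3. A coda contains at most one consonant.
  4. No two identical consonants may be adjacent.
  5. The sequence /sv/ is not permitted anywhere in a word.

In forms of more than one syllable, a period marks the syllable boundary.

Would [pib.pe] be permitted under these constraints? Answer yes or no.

no

[pib.pe] — violates constraint 2: syllable 1 coda contains /b/ → not permitted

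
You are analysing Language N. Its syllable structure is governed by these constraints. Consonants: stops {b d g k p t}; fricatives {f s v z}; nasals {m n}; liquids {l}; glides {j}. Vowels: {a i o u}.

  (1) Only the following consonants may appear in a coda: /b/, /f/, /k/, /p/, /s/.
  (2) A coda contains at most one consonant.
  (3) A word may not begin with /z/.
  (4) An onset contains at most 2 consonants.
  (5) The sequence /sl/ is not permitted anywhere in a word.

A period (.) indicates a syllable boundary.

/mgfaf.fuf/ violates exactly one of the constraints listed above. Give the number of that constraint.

/mgfaf.fuf/: syllable 1 onset /mgf/ has 3 consonants (> 2).
This is a violation of constraint 4: "An onset contains at most 2 consonants."
The remaining constraints (1, 2, 3, 5) are satisfied.

4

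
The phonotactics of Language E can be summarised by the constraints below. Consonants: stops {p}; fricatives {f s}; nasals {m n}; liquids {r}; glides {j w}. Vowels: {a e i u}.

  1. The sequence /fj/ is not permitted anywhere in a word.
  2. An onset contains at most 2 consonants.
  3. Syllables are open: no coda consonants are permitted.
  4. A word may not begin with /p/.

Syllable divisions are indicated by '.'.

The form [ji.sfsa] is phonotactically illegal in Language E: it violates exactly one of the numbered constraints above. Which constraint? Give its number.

[ji.sfsa]: syllable 2 onset /sfs/ has 3 consonants (> 2).
This is a violation of constraint 2: "An onset contains at most 2 consonants."
The remaining constraints (1, 3, 4) are satisfied.

2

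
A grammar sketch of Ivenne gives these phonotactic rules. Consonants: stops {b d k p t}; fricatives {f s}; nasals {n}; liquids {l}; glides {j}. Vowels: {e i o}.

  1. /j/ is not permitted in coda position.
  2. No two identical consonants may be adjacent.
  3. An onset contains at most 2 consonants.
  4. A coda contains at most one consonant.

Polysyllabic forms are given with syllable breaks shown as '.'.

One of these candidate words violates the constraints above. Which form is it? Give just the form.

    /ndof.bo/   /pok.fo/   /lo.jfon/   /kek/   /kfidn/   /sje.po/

/ndof.bo/ — σ1 onset /nd/ (2C), coda /f/ ok; σ2 onset /b/, coda /∅/ ok → permitted
/pok.fo/ — σ1 onset /p/, coda /k/ ok; σ2 onset /f/, coda /∅/ ok → permitted
/lo.jfon/ — σ1 onset /l/, coda /∅/ ok; σ2 onset /jf/ (2C), coda /n/ ok → permitted
/kek/ — σ1 onset /k/, coda /k/ ok → permitted
/kfidn/ — violates constraint 4: syllable 1 coda /dn/ has 2 consonants (> 1) → not permitted
/sje.po/ — σ1 onset /sj/ (2C), coda /∅/ ok; σ2 onset /p/, coda /∅/ ok → permitted

/kfidn/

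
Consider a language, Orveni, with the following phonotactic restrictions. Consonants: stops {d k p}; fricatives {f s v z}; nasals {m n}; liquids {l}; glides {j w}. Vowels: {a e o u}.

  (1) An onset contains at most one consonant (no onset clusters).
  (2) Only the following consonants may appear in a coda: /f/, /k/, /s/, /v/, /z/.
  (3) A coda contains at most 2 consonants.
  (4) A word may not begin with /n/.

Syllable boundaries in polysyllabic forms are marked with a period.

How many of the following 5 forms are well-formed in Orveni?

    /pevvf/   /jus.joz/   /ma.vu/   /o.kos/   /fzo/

3

/pevvf/ — violates constraint 3: syllable 1 coda /vvf/ has 3 consonants (> 2) → ill-formed
/jus.joz/ — σ1 onset /j/, coda /s/ ok; σ2 onset /j/, coda /z/ ok → well-formed
/ma.vu/ — σ1 onset /m/, coda /∅/ ok; σ2 onset /v/, coda /∅/ ok → well-formed
/o.kos/ — σ1 onset /∅/, coda /∅/ ok; σ2 onset /k/, coda /s/ ok → well-formed
/fzo/ — violates constraint 1: syllable 1 onset /fz/ has 2 consonants (> 1) → ill-formed
Well-formed: /jus.joz/, /ma.vu/, /o.kos/ → 3.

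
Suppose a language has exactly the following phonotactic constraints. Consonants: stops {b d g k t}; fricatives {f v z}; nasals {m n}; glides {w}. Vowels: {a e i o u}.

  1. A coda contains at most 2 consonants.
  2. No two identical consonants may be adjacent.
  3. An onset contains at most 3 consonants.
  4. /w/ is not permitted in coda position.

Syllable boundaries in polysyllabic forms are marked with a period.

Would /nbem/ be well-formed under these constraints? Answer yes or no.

/nbem/ — σ1 onset /nb/ (2C), coda /m/ ok → well-formed

yes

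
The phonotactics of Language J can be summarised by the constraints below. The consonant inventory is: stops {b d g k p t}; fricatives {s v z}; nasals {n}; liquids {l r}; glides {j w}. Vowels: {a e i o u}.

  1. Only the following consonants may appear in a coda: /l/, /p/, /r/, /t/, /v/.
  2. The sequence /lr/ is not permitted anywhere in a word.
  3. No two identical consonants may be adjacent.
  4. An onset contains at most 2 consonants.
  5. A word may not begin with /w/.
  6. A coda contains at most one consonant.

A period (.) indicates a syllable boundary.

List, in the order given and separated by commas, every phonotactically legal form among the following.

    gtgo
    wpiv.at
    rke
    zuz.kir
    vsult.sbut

rke

gtgo — violates constraint 4: syllable 1 onset /gtg/ has 3 consonants (> 2) → phonotactically illegal
wpiv.at — violates constraint 5: word begins with /w/ → phonotactically illegal
rke — σ1 onset /rk/ (2C), coda /∅/ ok → phonotactically legal
zuz.kir — violates constraint 1: syllable 1 coda contains /z/, which is not a licensed coda consonant → phonotactically illegal
vsult.sbut — violates constraint 6: syllable 1 coda /lt/ has 2 consonants (> 1) → phonotactically illegal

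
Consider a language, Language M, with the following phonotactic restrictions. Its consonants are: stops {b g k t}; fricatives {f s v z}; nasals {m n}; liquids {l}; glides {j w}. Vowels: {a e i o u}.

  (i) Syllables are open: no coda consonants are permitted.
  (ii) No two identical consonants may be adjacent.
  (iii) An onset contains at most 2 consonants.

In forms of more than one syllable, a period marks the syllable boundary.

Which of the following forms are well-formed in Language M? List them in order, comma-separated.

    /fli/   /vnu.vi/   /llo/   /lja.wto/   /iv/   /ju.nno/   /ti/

/fli/ — σ1 onset /fl/ (2C), coda /∅/ ok → well-formed
/vnu.vi/ — σ1 onset /vn/ (2C), coda /∅/ ok; σ2 onset /v/, coda /∅/ ok → well-formed
/llo/ — violates constraint (ii): adjacent identical consonants /ll/ → ill-formed
/lja.wto/ — σ1 onset /lj/ (2C), coda /∅/ ok; σ2 onset /wt/ (2C), coda /∅/ ok → well-formed
/iv/ — violates constraint (i): syllable 1 coda /v/ has 1 consonant (> 0) → ill-formed
/ju.nno/ — violates constraint (ii): adjacent identical consonants /nn/ → ill-formed
/ti/ — σ1 onset /t/, coda /∅/ ok → well-formed

/fli/, /vnu.vi/, /lja.wto/, /ti/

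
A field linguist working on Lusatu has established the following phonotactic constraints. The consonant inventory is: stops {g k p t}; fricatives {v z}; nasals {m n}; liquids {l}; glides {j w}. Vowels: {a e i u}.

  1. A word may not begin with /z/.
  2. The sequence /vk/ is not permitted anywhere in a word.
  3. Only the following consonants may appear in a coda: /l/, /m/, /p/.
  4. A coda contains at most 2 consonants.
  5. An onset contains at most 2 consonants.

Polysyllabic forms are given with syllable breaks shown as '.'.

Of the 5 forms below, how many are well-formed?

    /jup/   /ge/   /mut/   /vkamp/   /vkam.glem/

2

/jup/ — σ1 onset /j/, coda /p/ ok → well-formed
/ge/ — σ1 onset /g/, coda /∅/ ok → well-formed
/mut/ — violates constraint 3: syllable 1 coda contains /t/, which is not a licensed coda consonant → ill-formed
/vkamp/ — violates constraint 2: contains banned sequence /vk/ → ill-formed
/vkam.glem/ — violates constraint 2: contains banned sequence /vk/ → ill-formed
Well-formed: /jup/, /ge/ → 2.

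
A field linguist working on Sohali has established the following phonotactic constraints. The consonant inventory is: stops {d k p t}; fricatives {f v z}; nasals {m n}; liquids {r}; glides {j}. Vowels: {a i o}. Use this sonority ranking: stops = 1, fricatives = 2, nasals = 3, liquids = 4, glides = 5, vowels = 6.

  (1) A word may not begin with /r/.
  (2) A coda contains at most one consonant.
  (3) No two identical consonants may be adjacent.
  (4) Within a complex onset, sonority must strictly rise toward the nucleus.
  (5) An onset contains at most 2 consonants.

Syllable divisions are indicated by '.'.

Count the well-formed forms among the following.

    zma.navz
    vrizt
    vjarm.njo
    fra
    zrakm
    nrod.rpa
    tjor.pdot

1

zma.navz — violates constraint 2: syllable 2 coda /vz/ has 2 consonants (> 1) → ill-formed
vrizt — violates constraint 2: syllable 1 coda /zt/ has 2 consonants (> 1) → ill-formed
vjarm.njo — violates constraint 2: syllable 1 coda /rm/ has 2 consonants (> 1) → ill-formed
fra — σ1 onset /fr/ (2→4 rises), coda /∅/ ok → well-formed
zrakm — violates constraint 2: syllable 1 coda /km/ has 2 consonants (> 1) → ill-formed
nrod.rpa — violates constraint 4: syllable 2 onset /rp/: /r/ (liquid, 4) → /p/ (stop, 1) does not rise → ill-formed
tjor.pdot — violates constraint 4: syllable 2 onset /pd/: /p/ (stop, 1) → /d/ (stop, 1) does not rise → ill-formed
Well-formed: fra → 1.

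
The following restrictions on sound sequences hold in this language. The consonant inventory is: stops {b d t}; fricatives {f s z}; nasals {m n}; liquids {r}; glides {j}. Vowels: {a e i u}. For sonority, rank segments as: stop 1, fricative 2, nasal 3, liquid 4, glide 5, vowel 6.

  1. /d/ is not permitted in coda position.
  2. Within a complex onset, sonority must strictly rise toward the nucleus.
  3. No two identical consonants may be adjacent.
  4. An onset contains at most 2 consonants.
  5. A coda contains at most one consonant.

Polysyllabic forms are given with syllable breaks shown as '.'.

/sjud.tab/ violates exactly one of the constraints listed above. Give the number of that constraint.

/sjud.tab/: syllable 1 coda contains /d/.
This is a violation of constraint 1: "/d/ is not permitted in coda position."
The remaining constraints (2, 3, 4, 5) are satisfied.

1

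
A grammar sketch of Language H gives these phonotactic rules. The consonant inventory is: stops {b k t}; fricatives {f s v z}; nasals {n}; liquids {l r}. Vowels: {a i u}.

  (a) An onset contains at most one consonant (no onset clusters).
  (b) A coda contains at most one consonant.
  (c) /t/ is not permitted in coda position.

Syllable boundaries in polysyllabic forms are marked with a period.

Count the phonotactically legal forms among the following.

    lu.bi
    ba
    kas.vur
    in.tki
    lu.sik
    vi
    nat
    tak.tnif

lu.bi — σ1 onset /l/, coda /∅/ ok; σ2 onset /b/, coda /∅/ ok → phonotactically legal
ba — σ1 onset /b/, coda /∅/ ok → phonotactically legal
kas.vur — σ1 onset /k/, coda /s/ ok; σ2 onset /v/, coda /r/ ok → phonotactically legal
in.tki — violates constraint (a): syllable 2 onset /tk/ has 2 consonants (> 1) → phonotactically illegal
lu.sik — σ1 onset /l/, coda /∅/ ok; σ2 onset /s/, coda /k/ ok → phonotactically legal
vi — σ1 onset /v/, coda /∅/ ok → phonotactically legal
nat — violates constraint (c): syllable 1 coda contains /t/ → phonotactically illegal
tak.tnif — violates constraint (a): syllable 2 onset /tn/ has 2 consonants (> 1) → phonotactically illegal
Phonotactically legal: lu.bi, ba, kas.vur, lu.sik, vi → 5.

5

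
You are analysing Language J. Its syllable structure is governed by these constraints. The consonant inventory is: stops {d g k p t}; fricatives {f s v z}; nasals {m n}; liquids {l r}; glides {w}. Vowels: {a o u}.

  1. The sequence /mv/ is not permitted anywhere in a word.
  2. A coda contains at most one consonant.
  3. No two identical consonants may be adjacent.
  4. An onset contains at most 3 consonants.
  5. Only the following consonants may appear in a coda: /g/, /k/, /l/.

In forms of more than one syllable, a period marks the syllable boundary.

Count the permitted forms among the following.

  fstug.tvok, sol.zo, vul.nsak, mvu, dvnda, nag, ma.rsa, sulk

5

fstug.tvok — σ1 onset /fst/ (3C), coda /g/ ok; σ2 onset /tv/ (2C), coda /k/ ok → permitted
sol.zo — σ1 onset /s/, coda /l/ ok; σ2 onset /z/, coda /∅/ ok → permitted
vul.nsak — σ1 onset /v/, coda /l/ ok; σ2 onset /ns/ (2C), coda /k/ ok → permitted
mvu — violates constraint 1: contains banned sequence /mv/ → not permitted
dvnda — violates constraint 4: syllable 1 onset /dvnd/ has 4 consonants (> 3) → not permitted
nag — σ1 onset /n/, coda /g/ ok → permitted
ma.rsa — σ1 onset /m/, coda /∅/ ok; σ2 onset /rs/ (2C), coda /∅/ ok → permitted
sulk — violates constraint 2: syllable 1 coda /lk/ has 2 consonants (> 1) → not permitted
Permitted: fstug.tvok, sol.zo, vul.nsak, nag, ma.rsa → 5.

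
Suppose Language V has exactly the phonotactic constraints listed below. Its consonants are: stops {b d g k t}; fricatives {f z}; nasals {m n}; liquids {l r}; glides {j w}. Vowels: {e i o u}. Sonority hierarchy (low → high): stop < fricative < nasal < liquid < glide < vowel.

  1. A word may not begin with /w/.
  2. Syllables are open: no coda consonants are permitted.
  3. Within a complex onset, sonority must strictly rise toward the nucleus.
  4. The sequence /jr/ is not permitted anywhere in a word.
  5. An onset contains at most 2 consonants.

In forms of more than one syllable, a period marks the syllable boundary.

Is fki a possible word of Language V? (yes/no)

no

fki — violates constraint 3: syllable 1 onset /fk/: /f/ (fricative, 2) → /k/ (stop, 1) does not rise → ill-formed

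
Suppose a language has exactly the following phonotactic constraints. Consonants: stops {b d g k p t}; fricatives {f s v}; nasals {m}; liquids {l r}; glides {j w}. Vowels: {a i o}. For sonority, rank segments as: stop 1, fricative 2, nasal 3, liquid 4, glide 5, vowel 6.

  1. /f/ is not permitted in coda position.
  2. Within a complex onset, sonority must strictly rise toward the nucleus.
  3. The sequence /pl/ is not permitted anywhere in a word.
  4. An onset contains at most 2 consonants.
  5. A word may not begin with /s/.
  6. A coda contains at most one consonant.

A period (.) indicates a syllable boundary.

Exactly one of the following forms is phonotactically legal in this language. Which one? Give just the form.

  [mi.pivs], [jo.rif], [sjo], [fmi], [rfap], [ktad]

[mi.pivs] — violates constraint 6: syllable 2 coda /vs/ has 2 consonants (> 1) → phonotactically illegal
[jo.rif] — violates constraint 1: syllable 2 coda contains /f/ → phonotactically illegal
[sjo] — violates constraint 5: word begins with /s/ → phonotactically illegal
[fmi] — σ1 onset /fm/ (2→3 rises), coda /∅/ ok → phonotactically legal
[rfap] — violates constraint 2: syllable 1 onset /rf/: /r/ (liquid, 4) → /f/ (fricative, 2) does not rise → phonotactically illegal
[ktad] — violates constraint 2: syllable 1 onset /kt/: /k/ (stop, 1) → /t/ (stop, 1) does not rise → phonotactically illegal

[fmi]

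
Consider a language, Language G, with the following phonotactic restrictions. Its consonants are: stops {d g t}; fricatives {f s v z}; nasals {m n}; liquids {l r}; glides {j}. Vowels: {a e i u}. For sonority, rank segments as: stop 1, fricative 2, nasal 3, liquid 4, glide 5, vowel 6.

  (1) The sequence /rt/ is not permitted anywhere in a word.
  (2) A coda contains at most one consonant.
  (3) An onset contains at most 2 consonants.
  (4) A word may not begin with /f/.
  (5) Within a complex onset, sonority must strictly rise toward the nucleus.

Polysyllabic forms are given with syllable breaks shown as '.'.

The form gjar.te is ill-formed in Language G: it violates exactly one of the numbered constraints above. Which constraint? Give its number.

gjar.te: contains banned sequence /rt/.
This is a violation of constraint 1: "The sequence /rt/ is not permitted anywhere in a word."
The remaining constraints (2, 3, 4, 5) are satisfied.

1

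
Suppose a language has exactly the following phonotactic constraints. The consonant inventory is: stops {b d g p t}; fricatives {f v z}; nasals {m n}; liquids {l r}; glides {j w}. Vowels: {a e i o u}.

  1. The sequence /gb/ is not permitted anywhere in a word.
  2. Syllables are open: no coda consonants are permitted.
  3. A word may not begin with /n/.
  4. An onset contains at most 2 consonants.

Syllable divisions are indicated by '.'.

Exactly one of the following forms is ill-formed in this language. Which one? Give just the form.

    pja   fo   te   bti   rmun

rmun

pja — σ1 onset /pj/ (2C), coda /∅/ ok → well-formed
fo — σ1 onset /f/, coda /∅/ ok → well-formed
te — σ1 onset /t/, coda /∅/ ok → well-formed
bti — σ1 onset /bt/ (2C), coda /∅/ ok → well-formed
rmun — violates constraint 2: syllable 1 coda /n/ has 1 consonant (> 0) → ill-formed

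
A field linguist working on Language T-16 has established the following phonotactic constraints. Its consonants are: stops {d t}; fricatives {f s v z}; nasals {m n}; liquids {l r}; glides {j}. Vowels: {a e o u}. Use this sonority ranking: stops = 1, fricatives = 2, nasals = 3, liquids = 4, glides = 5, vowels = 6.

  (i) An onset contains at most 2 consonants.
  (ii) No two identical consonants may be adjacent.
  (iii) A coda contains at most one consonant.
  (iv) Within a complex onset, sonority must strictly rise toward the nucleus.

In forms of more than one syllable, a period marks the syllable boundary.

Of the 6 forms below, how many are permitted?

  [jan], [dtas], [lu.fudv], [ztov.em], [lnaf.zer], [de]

[jan] — σ1 onset /j/, coda /n/ ok → permitted
[dtas] — violates constraint (iv): syllable 1 onset /dt/: /d/ (stop, 1) → /t/ (stop, 1) does not rise → not permitted
[lu.fudv] — violates constraint (iii): syllable 2 coda /dv/ has 2 consonants (> 1) → not permitted
[ztov.em] — violates constraint (iv): syllable 1 onset /zt/: /z/ (fricative, 2) → /t/ (stop, 1) does not rise → not permitted
[lnaf.zer] — violates constraint (iv): syllable 1 onset /ln/: /l/ (liquid, 4) → /n/ (nasal, 3) does not rise → not permitted
[de] — σ1 onset /d/, coda /∅/ ok → permitted
Permitted: [jan], [de] → 2.

2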